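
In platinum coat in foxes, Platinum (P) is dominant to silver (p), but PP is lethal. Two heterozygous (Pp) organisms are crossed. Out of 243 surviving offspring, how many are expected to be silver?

Cross: Pp × Pp
Punnett square offspring (before lethality): 1 PP, 2 Pp, 1 pp
The PP genotype is lethal (embryos die); surviving offspring: 2 Pp, 1 pp
silver: 1 out of 3 → fraction 1/3
Expected count = 1/3 × 243 = 81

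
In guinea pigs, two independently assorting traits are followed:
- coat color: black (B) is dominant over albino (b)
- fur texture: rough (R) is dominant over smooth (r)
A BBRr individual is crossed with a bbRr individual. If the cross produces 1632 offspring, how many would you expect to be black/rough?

Dihybrid cross BBRr × bbRr — consider each gene separately:
coat color: BB × bb → 4 Bb → 4 B_ (out of 4)
fur texture: Rr × Rr → 1 RR, 2 Rr, 1 rr → 3 R_ : 1 rr (out of 4)
Combine (counts out of 4 × 4 = 16): black/rough (B_R_) = 4×3 = 12; black/smooth (B_rr) = 4×1 = 4
Phenotype counts (out of 16): 12 black/rough, 4 black/smooth
black/rough: 12 out of 16 → fraction 3/4
Expected count = 3/4 × 1632 = 1224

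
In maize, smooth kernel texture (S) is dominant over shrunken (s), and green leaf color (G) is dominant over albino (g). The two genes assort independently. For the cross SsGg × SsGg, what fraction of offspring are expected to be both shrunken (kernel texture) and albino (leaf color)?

Dihybrid cross SsGg × SsGg — consider each gene separately:
kernel texture: Ss × Ss → 1 SS, 2 Ss, 1 ss → 3 S_ : 1 ss (out of 4)
leaf color: Gg × Gg → 1 GG, 2 Gg, 1 gg → 3 G_ : 1 gg (out of 4)
Looking for: shrunken (ss) and albino (gg)
P(shrunken) = 1/4, P(albino) = 1/4
P(both) = 1/4 × 1/4 = 1/16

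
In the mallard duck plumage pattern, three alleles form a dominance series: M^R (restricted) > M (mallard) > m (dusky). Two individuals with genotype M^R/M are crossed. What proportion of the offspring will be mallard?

Cross: M^R/M × M^R/M
Allele dominance: M^R > M > m
Offspring genotypes: 1 M^R/M^R, 2 M^R/M, 1 M/M
Phenotype counts: 3 restricted, 1 mallard
mallard: 1 out of 4
Probability: 1/4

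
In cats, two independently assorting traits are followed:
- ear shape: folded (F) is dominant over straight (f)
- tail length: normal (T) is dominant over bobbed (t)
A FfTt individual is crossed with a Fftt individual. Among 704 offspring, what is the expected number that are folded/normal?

Dihybrid cross FfTt × Fftt — consider each gene separately:
ear shape: Ff × Ff → 1 FF, 2 Ff, 1 ff → 3 F_ : 1 ff (out of 4)
tail length: Tt × tt → 2 Tt, 2 tt → 2 T_ : 2 tt (out of 4)
Combine (counts out of 4 × 4 = 16): folded/normal (F_T_) = 3×2 = 6; folded/bobbed (F_tt) = 3×2 = 6; straight/normal (ffT_) = 1×2 = 2; straight/bobbed (fftt) = 1×2 = 2
Phenotype counts (out of 16): 6 folded/normal, 6 folded/bobbed, 2 straight/normal, 2 straight/bobbed
folded/normal: 6 out of 16 → fraction 3/8
Expected count = 3/8 × 704 = 264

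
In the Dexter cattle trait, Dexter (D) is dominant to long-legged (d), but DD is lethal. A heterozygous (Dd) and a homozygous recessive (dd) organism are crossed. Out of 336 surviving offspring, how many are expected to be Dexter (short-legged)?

Cross: Dd × dd
Punnett square offspring (before lethality): 2 Dd, 2 dd
No DD offspring are produced in this cross.
Dexter (short-legged): 2 out of 4 → fraction 1/2
Expected count = 1/2 × 336 = 168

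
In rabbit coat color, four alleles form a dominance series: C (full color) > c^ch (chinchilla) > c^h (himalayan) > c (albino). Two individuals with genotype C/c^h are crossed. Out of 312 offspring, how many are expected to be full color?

Cross: C/c^h × C/c^h
Allele dominance: C > c^ch > c^h > c
Offspring genotypes: 1 C/C, 2 C/c^h, 1 c^h/c^h
Phenotype counts: 3 full color, 1 himalayan
full color: 3 out of 4 → fraction 3/4
Expected count = 3/4 × 312 = 234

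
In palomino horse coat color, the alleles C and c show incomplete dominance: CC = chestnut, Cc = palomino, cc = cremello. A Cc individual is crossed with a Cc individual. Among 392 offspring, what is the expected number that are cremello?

Punnett square for Cc × Cc:
Offspring genotypes: 1 CC, 2 Cc, 1 cc
Phenotype counts: 1 chestnut, 2 palomino, 1 cremello
cremello: 1 out of 4 → fraction 1/4
Expected count = 1/4 × 392 = 98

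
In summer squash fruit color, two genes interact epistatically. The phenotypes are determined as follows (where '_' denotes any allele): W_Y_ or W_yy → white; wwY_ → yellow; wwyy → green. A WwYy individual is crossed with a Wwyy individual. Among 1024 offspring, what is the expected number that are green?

Cross: WwYy × Wwyy — consider each gene separately:
W gene: Ww × Ww → 1 WW, 2 Ww, 1 ww → 3 W_ : 1 ww (out of 4)
Y gene: Yy × yy → 2 Yy, 2 yy → 2 Y_ : 2 yy (out of 4)
Genotype classes (out of 4 × 4 = 16): W_Y_ = 3×2 = 6; W_yy = 3×2 = 6; wwY_ = 1×2 = 2; wwyy = 1×2 = 2
Apply the phenotype rules: W_Y_ (6) + W_yy (6) → white; wwY_ (2) → yellow; wwyy (2) → green
Phenotype counts (out of 16): 12 white, 2 yellow, 2 green
green: 2 out of 16 → fraction 1/8
Expected count = 1/8 × 1024 = 128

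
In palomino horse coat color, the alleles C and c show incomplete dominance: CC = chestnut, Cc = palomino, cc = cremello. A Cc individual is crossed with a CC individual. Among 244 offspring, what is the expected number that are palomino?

Punnett square for Cc × CC:
Offspring genotypes: 2 CC, 2 Cc
Phenotype counts: 2 chestnut, 2 palomino
palomino: 2 out of 4 → fraction 1/2
Expected count = 1/2 × 244 = 122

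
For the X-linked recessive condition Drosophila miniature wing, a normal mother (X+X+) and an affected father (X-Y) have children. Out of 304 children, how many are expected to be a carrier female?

Cross: X+X+ × X-Y
Offspring: 2 X+X-, 2 X+Y
Probability of a carrier female: 2/4 = 1/2
Expected count = 1/2 × 304 = 152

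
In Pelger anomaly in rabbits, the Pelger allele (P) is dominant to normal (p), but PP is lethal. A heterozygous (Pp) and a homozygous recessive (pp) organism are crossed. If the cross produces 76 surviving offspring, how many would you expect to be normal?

Cross: Pp × pp
Punnett square offspring (before lethality): 2 Pp, 2 pp
No PP offspring are produced in this cross.
normal: 2 out of 4 → fraction 1/2
Expected count = 1/2 × 76 = 38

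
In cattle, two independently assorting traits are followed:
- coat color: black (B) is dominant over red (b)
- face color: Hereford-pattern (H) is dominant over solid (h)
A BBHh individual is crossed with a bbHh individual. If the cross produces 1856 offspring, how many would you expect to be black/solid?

Dihybrid cross BBHh × bbHh — consider each gene separately:
coat color: BB × bb → 4 Bb → 4 B_ (out of 4)
face color: Hh × Hh → 1 HH, 2 Hh, 1 hh → 3 H_ : 1 hh (out of 4)
Combine (counts out of 4 × 4 = 16): black/Hereford-pattern (B_H_) = 4×3 = 12; black/solid (B_hh) = 4×1 = 4
Phenotype counts (out of 16): 12 black/Hereford-pattern, 4 black/solid
black/solid: 4 out of 16 → fraction 1/4
Expected count = 1/4 × 1856 = 464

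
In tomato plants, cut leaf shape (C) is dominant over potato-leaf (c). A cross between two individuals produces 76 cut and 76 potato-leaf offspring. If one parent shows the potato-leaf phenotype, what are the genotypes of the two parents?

Observed offspring: 76 cut, 76 potato-leaf
The observed ratio simplifies to 1:1. One parent shows potato-leaf, so its genotype must be cc. A 1:1 offspring split requires the other parent to be heterozygous (Cc).
Parent genotypes: cc × Cc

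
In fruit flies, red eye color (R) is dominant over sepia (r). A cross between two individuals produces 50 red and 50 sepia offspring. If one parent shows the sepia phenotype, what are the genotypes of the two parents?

Observed offspring: 50 red, 50 sepia
The observed ratio simplifies to 1:1. One parent shows sepia, so its genotype must be rr. A 1:1 offspring split requires the other parent to be heterozygous (Rr).
Parent genotypes: rr × Rr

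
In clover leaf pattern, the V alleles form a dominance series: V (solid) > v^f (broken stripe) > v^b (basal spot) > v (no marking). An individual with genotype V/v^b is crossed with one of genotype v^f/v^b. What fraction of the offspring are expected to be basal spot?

Cross: V/v^b × v^f/v^b
Allele dominance: V > v^f > v^b > v
Offspring genotypes: 1 V/v^f, 1 V/v^b, 1 v^f/v^b, 1 v^b/v^b
Phenotype counts: 2 solid, 1 broken stripe, 1 basal spot
basal spot: 1 out of 4
Probability: 1/4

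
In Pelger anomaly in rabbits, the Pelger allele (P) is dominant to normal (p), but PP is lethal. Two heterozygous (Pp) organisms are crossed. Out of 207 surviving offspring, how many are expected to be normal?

Cross: Pp × Pp
Punnett square offspring (before lethality): 1 PP, 2 Pp, 1 pp
The PP genotype is lethal (embryos die); surviving offspring: 2 Pp, 1 pp
normal: 1 out of 3 → fraction 1/3
Expected count = 1/3 × 207 = 69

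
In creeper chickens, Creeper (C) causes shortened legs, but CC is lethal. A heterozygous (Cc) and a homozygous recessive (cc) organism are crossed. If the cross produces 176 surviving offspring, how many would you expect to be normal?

Cross: Cc × cc
Punnett square offspring (before lethality): 2 Cc, 2 cc
No CC offspring are produced in this cross.
normal: 2 out of 4 → fraction 1/2
Expected count = 1/2 × 176 = 88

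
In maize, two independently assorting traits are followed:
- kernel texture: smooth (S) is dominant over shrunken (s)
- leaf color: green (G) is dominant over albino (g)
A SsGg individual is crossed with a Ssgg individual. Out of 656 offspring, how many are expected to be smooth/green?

Dihybrid cross SsGg × Ssgg — consider each gene separately:
kernel texture: Ss × Ss → 1 SS, 2 Ss, 1 ss → 3 S_ : 1 ss (out of 4)
leaf color: Gg × gg → 2 Gg, 2 gg → 2 G_ : 2 gg (out of 4)
Combine (counts out of 4 × 4 = 16): smooth/green (S_G_) = 3×2 = 6; smooth/albino (S_gg) = 3×2 = 6; shrunken/green (ssG_) = 1×2 = 2; shrunken/albino (ssgg) = 1×2 = 2
Phenotype counts (out of 16): 6 smooth/green, 6 smooth/albino, 2 shrunken/green, 2 shrunken/albino
smooth/green: 6 out of 16 → fraction 3/8
Expected count = 3/8 × 656 = 246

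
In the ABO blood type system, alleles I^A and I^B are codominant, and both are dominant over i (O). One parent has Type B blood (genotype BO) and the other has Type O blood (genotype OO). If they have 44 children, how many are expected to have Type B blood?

Cross: BO × OO
Possible offspring genotypes: 2 BO, 2 OO
Blood type counts: 2 Type B, 2 Type O
Probability of Type B: 2/4 = 1/2
Expected count = 1/2 × 44 = 22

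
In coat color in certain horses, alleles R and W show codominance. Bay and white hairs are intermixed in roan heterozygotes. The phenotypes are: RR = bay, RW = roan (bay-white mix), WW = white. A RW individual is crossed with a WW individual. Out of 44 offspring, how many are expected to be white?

Punnett square for RW × WW:
Offspring genotypes: 2 RW, 2 WW
Phenotype counts: 2 roan (bay-white mix), 2 white
white: 2 out of 4 → fraction 1/2
Expected count = 1/2 × 44 = 22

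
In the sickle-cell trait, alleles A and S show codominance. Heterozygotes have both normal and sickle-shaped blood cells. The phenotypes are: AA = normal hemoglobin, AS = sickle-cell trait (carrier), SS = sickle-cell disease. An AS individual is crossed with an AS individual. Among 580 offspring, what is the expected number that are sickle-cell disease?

Punnett square for AS × AS:
Offspring genotypes: 1 AA, 2 AS, 1 SS
Phenotype counts: 1 normal hemoglobin, 2 sickle-cell trait (carrier), 1 sickle-cell disease
sickle-cell disease: 1 out of 4 → fraction 1/4
Expected count = 1/4 × 580 = 145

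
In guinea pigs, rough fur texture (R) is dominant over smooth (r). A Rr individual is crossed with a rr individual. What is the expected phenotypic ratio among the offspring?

Punnett square for Rr × rr:
Offspring genotypes: 2 Rr, 2 rr
rough: 2, smooth: 2
Ratio: 1:1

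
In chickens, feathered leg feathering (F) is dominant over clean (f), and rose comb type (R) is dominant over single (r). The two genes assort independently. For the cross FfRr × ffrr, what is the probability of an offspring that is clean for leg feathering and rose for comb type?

Dihybrid cross FfRr × ffrr — consider each gene separately:
leg feathering: Ff × ff → 2 Ff, 2 ff → 2 F_ : 2 ff (out of 4)
comb type: Rr × rr → 2 Rr, 2 rr → 2 R_ : 2 rr (out of 4)
Looking for: clean (ff) and rose (R_)
P(clean) = 2/4, P(rose) = 2/4
P(both) = 2/4 × 2/4 = 4/16 = 1/4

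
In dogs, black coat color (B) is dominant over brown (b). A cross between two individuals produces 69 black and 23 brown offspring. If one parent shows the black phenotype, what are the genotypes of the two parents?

Observed offspring: 69 black, 23 brown
The observed ratio simplifies to 3:1. Brown (bb) offspring appear, so each parent must contribute one b allele. The parent stated to show black carries B, so it is Bb. The other parent is then either Bb or bb: Bb × bb would give a 1:1 split, whereas Bb × Bb gives 3:1 — matching the data. So both parents are heterozygous (Bb × Bb).
Parent genotypes: Bb × Bb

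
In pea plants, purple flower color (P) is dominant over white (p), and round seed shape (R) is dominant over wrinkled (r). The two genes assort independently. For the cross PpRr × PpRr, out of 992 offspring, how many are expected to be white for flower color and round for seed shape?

Dihybrid cross PpRr × PpRr — consider each gene separately:
flower color: Pp × Pp → 1 PP, 2 Pp, 1 pp → 3 P_ : 1 pp (out of 4)
seed shape: Rr × Rr → 1 RR, 2 Rr, 1 rr → 3 R_ : 1 rr (out of 4)
Looking for: white (pp) and round (R_)
P(white) = 1/4, P(round) = 3/4
P(both) = 1/4 × 3/4 = 3/16
Expected count = 3/16 × 992 = 186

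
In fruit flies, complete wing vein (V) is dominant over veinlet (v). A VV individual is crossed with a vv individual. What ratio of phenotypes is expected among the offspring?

Punnett square for VV × vv:
Offspring genotypes: 4 Vv
complete: 4, veinlet: 0
Ratio: all complete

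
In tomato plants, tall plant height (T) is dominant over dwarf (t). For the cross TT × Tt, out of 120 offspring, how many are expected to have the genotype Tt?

Punnett square for TT × Tt:
Offspring genotypes: 2 TT, 2 Tt
Total offspring: 4
Count with target: 2
Probability: 2/4 = 1/2
Expected count = 1/2 × 120 = 60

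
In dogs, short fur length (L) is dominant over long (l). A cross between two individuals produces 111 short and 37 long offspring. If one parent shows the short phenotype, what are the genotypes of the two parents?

Observed offspring: 111 short, 37 long
The observed ratio simplifies to 3:1. Long (ll) offspring appear, so each parent must contribute one l allele. The parent stated to show short carries L, so it is Ll. The other parent is then either Ll or ll: Ll × ll would give a 1:1 split, whereas Ll × Ll gives 3:1 — matching the data. So both parents are heterozygous (Ll × Ll).
Parent genotypes: Ll × Ll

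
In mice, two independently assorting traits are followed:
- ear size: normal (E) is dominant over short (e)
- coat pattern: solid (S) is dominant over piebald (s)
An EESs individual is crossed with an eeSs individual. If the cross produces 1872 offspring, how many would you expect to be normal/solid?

Dihybrid cross EESs × eeSs — consider each gene separately:
ear size: EE × ee → 4 Ee → 4 E_ (out of 4)
coat pattern: Ss × Ss → 1 SS, 2 Ss, 1 ss → 3 S_ : 1 ss (out of 4)
Combine (counts out of 4 × 4 = 16): normal/solid (E_S_) = 4×3 = 12; normal/piebald (E_ss) = 4×1 = 4
Phenotype counts (out of 16): 12 normal/solid, 4 normal/piebald
normal/solid: 12 out of 16 → fraction 3/4
Expected count = 3/4 × 1872 = 1404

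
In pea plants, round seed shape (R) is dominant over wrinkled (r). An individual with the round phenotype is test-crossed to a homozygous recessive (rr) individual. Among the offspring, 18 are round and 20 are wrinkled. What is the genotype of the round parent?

Test cross: ? × rr
Offspring: 18 round, 20 wrinkled — approximately 1:1.
A 1:1 ratio in a test cross indicates the unknown parent is heterozygous (Rr).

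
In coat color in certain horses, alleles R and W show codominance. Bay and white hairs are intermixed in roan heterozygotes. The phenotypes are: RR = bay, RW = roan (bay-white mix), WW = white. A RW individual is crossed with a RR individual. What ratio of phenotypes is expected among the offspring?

Punnett square for RW × RR:
Offspring genotypes: 2 RR, 2 RW
Phenotype counts: 2 bay, 2 roan (bay-white mix)
Ratio: 1 bay : 1 roan (bay-white mix)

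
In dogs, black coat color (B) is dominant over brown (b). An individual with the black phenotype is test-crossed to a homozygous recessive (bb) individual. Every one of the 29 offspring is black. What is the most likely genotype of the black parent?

Test cross: ? × bb
All offspring are black.
If the unknown parent were heterozygous (Bb), about half of 29 offspring would be brown; none are. The unknown parent is most likely homozygous dominant (BB).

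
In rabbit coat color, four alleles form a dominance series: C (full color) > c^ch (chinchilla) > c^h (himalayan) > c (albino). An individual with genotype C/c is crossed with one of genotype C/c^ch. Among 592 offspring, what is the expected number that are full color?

Cross: C/c × C/c^ch
Allele dominance: C > c^ch > c^h > c
Offspring genotypes: 1 C/C, 1 C/c^ch, 1 C/c, 1 c^ch/c
Phenotype counts: 3 full color, 1 chinchilla
full color: 3 out of 4 → fraction 3/4
Expected count = 3/4 × 592 = 444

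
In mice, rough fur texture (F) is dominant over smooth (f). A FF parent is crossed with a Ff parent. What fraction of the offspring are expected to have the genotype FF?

Punnett square for FF × Ff:
Offspring genotypes: 2 FF, 2 Ff
Total offspring: 4
Count with target: 2
Probability: 2/4 = 1/2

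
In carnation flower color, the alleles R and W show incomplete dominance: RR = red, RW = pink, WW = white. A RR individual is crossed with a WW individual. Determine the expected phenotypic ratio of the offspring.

Punnett square for RR × WW:
Offspring genotypes: 4 RW
Phenotype counts: 4 pink
Ratio: all pink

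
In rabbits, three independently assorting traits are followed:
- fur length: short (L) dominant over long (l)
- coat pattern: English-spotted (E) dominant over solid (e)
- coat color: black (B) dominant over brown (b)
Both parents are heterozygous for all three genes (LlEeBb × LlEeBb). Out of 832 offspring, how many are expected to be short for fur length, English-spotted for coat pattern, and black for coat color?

Trihybrid cross: LlEeBb × LlEeBb
Each trait segregates independently with a 3:1 phenotypic ratio, so each gene contributes 3/4 (dominant) or 1/4 (recessive).
Target: short (fur length), English-spotted (coat pattern), black (coat color)
Probability = product of independent per-trait probabilities
= 3/4 × 3/4 × 3/4 = 27/64
Expected count = 27/64 × 832 = 351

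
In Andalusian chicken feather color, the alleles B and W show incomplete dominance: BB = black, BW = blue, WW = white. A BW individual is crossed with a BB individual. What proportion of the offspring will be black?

Punnett square for BW × BB:
Offspring genotypes: 2 BB, 2 BW
Phenotype counts: 2 black, 2 blue
black: 2 out of 4
Probability: 2/4 = 1/2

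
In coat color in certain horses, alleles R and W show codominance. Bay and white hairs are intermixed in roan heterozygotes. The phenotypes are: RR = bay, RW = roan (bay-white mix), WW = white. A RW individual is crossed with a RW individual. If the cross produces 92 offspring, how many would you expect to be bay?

Punnett square for RW × RW:
Offspring genotypes: 1 RR, 2 RW, 1 WW
Phenotype counts: 1 bay, 2 roan (bay-white mix), 1 white
bay: 1 out of 4 → fraction 1/4
Expected count = 1/4 × 92 = 23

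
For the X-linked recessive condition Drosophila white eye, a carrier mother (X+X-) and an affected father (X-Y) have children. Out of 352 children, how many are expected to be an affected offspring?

Cross: X+X- × X-Y
Offspring: 1 X+X-, 1 X+Y, 1 X-X-, 1 X-Y
Probability of an affected offspring: 2/4 = 1/2
Expected count = 1/2 × 352 = 176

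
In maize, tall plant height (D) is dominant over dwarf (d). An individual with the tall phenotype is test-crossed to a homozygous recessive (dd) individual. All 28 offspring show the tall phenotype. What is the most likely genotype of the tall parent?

Test cross: ? × dd
All offspring are tall.
If the unknown parent were heterozygous (Dd), about half of 28 offspring would be dwarf; none are. The unknown parent is most likely homozygous dominant (DD).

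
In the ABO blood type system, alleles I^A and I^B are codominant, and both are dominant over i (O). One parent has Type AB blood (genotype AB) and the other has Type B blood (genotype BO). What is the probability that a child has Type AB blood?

Cross: AB × BO
Possible offspring genotypes: 1 AB, 1 AO, 1 BB, 1 BO
Blood type counts: 1 Type AB, 1 Type A, 2 Type B
Probability of Type AB: 1/4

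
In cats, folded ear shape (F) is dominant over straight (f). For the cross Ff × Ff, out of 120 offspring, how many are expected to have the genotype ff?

Punnett square for Ff × Ff:
Offspring genotypes: 1 FF, 2 Ff, 1 ff
Total offspring: 4
Count with target: 1
Probability: 1/4
Expected count = 1/4 × 120 = 30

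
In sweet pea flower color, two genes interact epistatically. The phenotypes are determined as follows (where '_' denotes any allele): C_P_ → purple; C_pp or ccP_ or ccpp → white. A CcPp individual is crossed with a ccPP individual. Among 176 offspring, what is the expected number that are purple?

Cross: CcPp × ccPP — consider each gene separately:
C gene: Cc × cc → 2 Cc, 2 cc → 2 C_ : 2 cc (out of 4)
P gene: Pp × PP → 2 PP, 2 Pp → 4 P_ (out of 4)
Genotype classes (out of 4 × 4 = 16): C_P_ = 2×4 = 8; ccP_ = 2×4 = 8
Apply the phenotype rules: C_P_ (8) → purple; ccP_ (8) → white
Phenotype counts (out of 16): 8 purple, 8 white
purple: 8 out of 16 → fraction 1/2
Expected count = 1/2 × 176 = 88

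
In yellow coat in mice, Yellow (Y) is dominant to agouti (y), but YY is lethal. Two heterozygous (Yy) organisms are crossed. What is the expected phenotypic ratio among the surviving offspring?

Cross: Yy × Yy
Punnett square offspring (before lethality): 1 YY, 2 Yy, 1 yy
The YY genotype is lethal (embryos die); surviving offspring: 2 Yy, 1 yy
Ratio: 2 yellow : 1 agouti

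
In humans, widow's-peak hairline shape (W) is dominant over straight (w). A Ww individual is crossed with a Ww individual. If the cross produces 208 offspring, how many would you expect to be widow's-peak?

Punnett square for Ww × Ww:
Offspring genotypes: 1 WW, 2 Ww, 1 ww
widow's-peak: 3, straight: 1
widow's-peak: 3 out of 4 → fraction 3/4
Expected count = 3/4 × 208 = 156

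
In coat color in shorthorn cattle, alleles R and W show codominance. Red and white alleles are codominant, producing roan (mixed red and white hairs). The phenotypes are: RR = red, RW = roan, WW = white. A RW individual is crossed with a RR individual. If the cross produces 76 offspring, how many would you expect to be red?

Punnett square for RW × RR:
Offspring genotypes: 2 RR, 2 RW
Phenotype counts: 2 red, 2 roan
red: 2 out of 4 → fraction 1/2
Expected count = 1/2 × 76 = 38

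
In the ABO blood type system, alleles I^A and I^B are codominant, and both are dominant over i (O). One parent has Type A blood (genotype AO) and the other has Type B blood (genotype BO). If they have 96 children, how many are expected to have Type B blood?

Cross: AO × BO
Possible offspring genotypes: 1 AB, 1 AO, 1 BO, 1 OO
Blood type counts: 1 Type AB, 1 Type A, 1 Type B, 1 Type O
Probability of Type B: 1/4
Expected count = 1/4 × 96 = 24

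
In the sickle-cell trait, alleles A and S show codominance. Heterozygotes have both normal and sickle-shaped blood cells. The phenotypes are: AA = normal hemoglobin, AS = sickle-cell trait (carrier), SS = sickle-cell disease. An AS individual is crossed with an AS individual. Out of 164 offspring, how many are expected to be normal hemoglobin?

Punnett square for AS × AS:
Offspring genotypes: 1 AA, 2 AS, 1 SS
Phenotype counts: 1 normal hemoglobin, 2 sickle-cell trait (carrier), 1 sickle-cell disease
normal hemoglobin: 1 out of 4 → fraction 1/4
Expected count = 1/4 × 164 = 41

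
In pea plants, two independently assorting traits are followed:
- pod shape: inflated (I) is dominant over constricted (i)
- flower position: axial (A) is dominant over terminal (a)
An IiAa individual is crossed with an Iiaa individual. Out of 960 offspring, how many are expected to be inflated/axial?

Dihybrid cross IiAa × Iiaa — consider each gene separately:
pod shape: Ii × Ii → 1 II, 2 Ii, 1 ii → 3 I_ : 1 ii (out of 4)
flower position: Aa × aa → 2 Aa, 2 aa → 2 A_ : 2 aa (out of 4)
Combine (counts out of 4 × 4 = 16): inflated/axial (I_A_) = 3×2 = 6; inflated/terminal (I_aa) = 3×2 = 6; constricted/axial (iiA_) = 1×2 = 2; constricted/terminal (iiaa) = 1×2 = 2
Phenotype counts (out of 16): 6 inflated/axial, 6 inflated/terminal, 2 constricted/axial, 2 constricted/terminal
inflated/axial: 6 out of 16 → fraction 3/8
Expected count = 3/8 × 960 = 360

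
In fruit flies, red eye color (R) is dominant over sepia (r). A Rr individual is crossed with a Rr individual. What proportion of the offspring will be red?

Punnett square for Rr × Rr:
Offspring genotypes: 1 RR, 2 Rr, 1 rr
red: 3, sepia: 1
red: 3 out of 4
Probability: 3/4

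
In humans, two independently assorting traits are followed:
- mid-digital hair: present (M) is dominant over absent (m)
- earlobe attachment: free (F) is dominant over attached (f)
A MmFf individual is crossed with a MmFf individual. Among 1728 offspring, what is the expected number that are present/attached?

Dihybrid cross MmFf × MmFf — consider each gene separately:
mid-digital hair: Mm × Mm → 1 MM, 2 Mm, 1 mm → 3 M_ : 1 mm (out of 4)
earlobe attachment: Ff × Ff → 1 FF, 2 Ff, 1 ff → 3 F_ : 1 ff (out of 4)
Combine (counts out of 4 × 4 = 16): present/free (M_F_) = 3×3 = 9; present/attached (M_ff) = 3×1 = 3; absent/free (mmF_) = 1×3 = 3; absent/attached (mmff) = 1×1 = 1
Phenotype counts (out of 16): 9 present/free, 3 present/attached, 3 absent/free, 1 absent/attached
present/attached: 3 out of 16 → fraction 3/16
Expected count = 3/16 × 1728 = 324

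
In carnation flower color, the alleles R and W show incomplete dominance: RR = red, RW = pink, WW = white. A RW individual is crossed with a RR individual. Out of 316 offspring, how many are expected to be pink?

Punnett square for RW × RR:
Offspring genotypes: 2 RR, 2 RW
Phenotype counts: 2 red, 2 pink
pink: 2 out of 4 → fraction 1/2
Expected count = 1/2 × 316 = 158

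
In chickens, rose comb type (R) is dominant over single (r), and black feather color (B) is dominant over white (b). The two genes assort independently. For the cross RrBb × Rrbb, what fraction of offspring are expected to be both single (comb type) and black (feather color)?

Dihybrid cross RrBb × Rrbb — consider each gene separately:
comb type: Rr × Rr → 1 RR, 2 Rr, 1 rr → 3 R_ : 1 rr (out of 4)
feather color: Bb × bb → 2 Bb, 2 bb → 2 B_ : 2 bb (out of 4)
Looking for: single (rr) and black (B_)
P(single) = 1/4, P(black) = 2/4
P(both) = 1/4 × 2/4 = 2/16 = 1/8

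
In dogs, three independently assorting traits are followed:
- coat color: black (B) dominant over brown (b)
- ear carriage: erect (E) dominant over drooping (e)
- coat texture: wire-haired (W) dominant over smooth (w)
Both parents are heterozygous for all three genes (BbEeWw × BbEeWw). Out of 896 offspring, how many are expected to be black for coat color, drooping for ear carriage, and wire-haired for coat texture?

Trihybrid cross: BbEeWw × BbEeWw
Each trait segregates independently with a 3:1 phenotypic ratio, so each gene contributes 3/4 (dominant) or 1/4 (recessive).
Target: black (coat color), drooping (ear carriage), wire-haired (coat texture)
Probability = product of independent per-trait probabilities
= 3/4 × 1/4 × 3/4 = 9/64
Expected count = 9/64 × 896 = 126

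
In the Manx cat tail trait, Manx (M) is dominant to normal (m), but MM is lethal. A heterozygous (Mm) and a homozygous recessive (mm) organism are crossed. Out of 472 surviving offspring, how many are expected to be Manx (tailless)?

Cross: Mm × mm
Punnett square offspring (before lethality): 2 Mm, 2 mm
No MM offspring are produced in this cross.
Manx (tailless): 2 out of 4 → fraction 1/2
Expected count = 1/2 × 472 = 236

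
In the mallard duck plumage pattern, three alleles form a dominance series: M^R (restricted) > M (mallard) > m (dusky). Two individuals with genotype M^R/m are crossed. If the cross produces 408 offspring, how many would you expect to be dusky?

Cross: M^R/m × M^R/m
Allele dominance: M^R > M > m
Offspring genotypes: 1 M^R/M^R, 2 M^R/m, 1 m/m
Phenotype counts: 3 restricted, 1 dusky
dusky: 1 out of 4 → fraction 1/4
Expected count = 1/4 × 408 = 102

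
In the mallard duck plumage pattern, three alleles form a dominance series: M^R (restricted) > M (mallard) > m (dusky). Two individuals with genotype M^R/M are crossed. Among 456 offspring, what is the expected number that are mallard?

Cross: M^R/M × M^R/M
Allele dominance: M^R > M > m
Offspring genotypes: 1 M^R/M^R, 2 M^R/M, 1 M/M
Phenotype counts: 3 restricted, 1 mallard
mallard: 1 out of 4 → fraction 1/4
Expected count = 1/4 × 456 = 114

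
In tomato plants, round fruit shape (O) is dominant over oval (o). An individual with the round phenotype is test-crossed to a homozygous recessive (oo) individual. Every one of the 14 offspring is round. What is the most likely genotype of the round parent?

Test cross: ? × oo
All offspring are round.
If the unknown parent were heterozygous (Oo), about half of 14 offspring would be oval; none are. The unknown parent is most likely homozygous dominant (OO).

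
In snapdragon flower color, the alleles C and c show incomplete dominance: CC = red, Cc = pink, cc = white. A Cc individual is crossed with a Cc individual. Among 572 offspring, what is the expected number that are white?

Punnett square for Cc × Cc:
Offspring genotypes: 1 CC, 2 Cc, 1 cc
Phenotype counts: 1 red, 2 pink, 1 white
white: 1 out of 4 → fraction 1/4
Expected count = 1/4 × 572 = 143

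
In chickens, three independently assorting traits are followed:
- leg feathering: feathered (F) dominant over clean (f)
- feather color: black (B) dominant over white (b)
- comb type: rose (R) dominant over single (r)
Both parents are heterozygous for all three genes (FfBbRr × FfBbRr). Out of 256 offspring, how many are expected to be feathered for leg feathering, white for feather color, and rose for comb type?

Trihybrid cross: FfBbRr × FfBbRr
Each trait segregates independently with a 3:1 phenotypic ratio, so each gene contributes 3/4 (dominant) or 1/4 (recessive).
Target: feathered (leg feathering), white (feather color), rose (comb type)
Probability = product of independent per-trait probabilities
= 3/4 × 1/4 × 3/4 = 9/64
Expected count = 9/64 × 256 = 36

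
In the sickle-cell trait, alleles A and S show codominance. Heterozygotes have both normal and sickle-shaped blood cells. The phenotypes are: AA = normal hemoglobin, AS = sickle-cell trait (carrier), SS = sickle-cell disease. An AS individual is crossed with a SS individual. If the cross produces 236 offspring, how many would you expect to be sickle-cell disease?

Punnett square for AS × SS:
Offspring genotypes: 2 AS, 2 SS
Phenotype counts: 2 sickle-cell trait (carrier), 2 sickle-cell disease
sickle-cell disease: 2 out of 4 → fraction 1/2
Expected count = 1/2 × 236 = 118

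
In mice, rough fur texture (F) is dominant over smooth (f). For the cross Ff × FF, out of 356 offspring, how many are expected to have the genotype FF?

Punnett square for Ff × FF:
Offspring genotypes: 2 FF, 2 Ff
Total offspring: 4
Count with target: 2
Probability: 2/4 = 1/2
Expected count = 1/2 × 356 = 178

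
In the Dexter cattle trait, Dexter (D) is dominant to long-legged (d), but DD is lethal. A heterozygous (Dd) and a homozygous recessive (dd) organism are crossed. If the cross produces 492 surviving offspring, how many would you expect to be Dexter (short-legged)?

Cross: Dd × dd
Punnett square offspring (before lethality): 2 Dd, 2 dd
No DD offspring are produced in this cross.
Dexter (short-legged): 2 out of 4 → fraction 1/2
Expected count = 1/2 × 492 = 246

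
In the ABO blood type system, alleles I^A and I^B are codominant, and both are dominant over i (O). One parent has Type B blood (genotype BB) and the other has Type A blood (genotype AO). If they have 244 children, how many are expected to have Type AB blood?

Cross: BB × AO
Possible offspring genotypes: 2 AB, 2 BO
Blood type counts: 2 Type AB, 2 Type B
Probability of Type AB: 2/4 = 1/2
Expected count = 1/2 × 244 = 122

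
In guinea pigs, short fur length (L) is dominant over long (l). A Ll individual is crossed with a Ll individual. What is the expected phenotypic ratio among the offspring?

Punnett square for Ll × Ll:
Offspring genotypes: 1 LL, 2 Ll, 1 ll
short: 3, long: 1
Ratio: 3:1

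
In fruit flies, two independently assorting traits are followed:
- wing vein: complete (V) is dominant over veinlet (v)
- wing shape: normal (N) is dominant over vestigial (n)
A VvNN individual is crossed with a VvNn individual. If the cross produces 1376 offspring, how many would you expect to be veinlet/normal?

Dihybrid cross VvNN × VvNn — consider each gene separately:
wing vein: Vv × Vv → 1 VV, 2 Vv, 1 vv → 3 V_ : 1 vv (out of 4)
wing shape: NN × Nn → 2 NN, 2 Nn → 4 N_ (out of 4)
Combine (counts out of 4 × 4 = 16): complete/normal (V_N_) = 3×4 = 12; veinlet/normal (vvN_) = 1×4 = 4
Phenotype counts (out of 16): 12 complete/normal, 4 veinlet/normal
veinlet/normal: 4 out of 16 → fraction 1/4
Expected count = 1/4 × 1376 = 344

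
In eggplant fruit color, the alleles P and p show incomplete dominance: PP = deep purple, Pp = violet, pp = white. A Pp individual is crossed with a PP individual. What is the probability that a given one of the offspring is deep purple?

Punnett square for Pp × PP:
Offspring genotypes: 2 PP, 2 Pp
Phenotype counts: 2 deep purple, 2 violet
deep purple: 2 out of 4
Probability: 2/4 = 1/2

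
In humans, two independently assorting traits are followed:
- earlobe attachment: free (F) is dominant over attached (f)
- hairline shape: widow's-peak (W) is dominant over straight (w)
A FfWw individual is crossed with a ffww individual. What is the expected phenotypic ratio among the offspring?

Dihybrid cross FfWw × ffww — consider each gene separately:
earlobe attachment: Ff × ff → 2 Ff, 2 ff → 2 F_ : 2 ff (out of 4)
hairline shape: Ww × ww → 2 Ww, 2 ww → 2 W_ : 2 ww (out of 4)
Combine (counts out of 4 × 4 = 16): free/widow's-peak (F_W_) = 2×2 = 4; free/straight (F_ww) = 2×2 = 4; attached/widow's-peak (ffW_) = 2×2 = 4; attached/straight (ffww) = 2×2 = 4
Phenotype counts (out of 16): 4 free/widow's-peak, 4 free/straight, 4 attached/widow's-peak, 4 attached/straight
Ratio: 1 free/widow's-peak : 1 free/straight : 1 attached/widow's-peak : 1 attached/straight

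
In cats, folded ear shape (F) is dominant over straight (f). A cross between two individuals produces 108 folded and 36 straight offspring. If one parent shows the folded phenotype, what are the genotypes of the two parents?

Observed offspring: 108 folded, 36 straight
The observed ratio simplifies to 3:1. Straight (ff) offspring appear, so each parent must contribute one f allele. The parent stated to show folded carries F, so it is Ff. The other parent is then either Ff or ff: Ff × ff would give a 1:1 split, whereas Ff × Ff gives 3:1 — matching the data. So both parents are heterozygous (Ff × Ff).
Parent genotypes: Ff × Ff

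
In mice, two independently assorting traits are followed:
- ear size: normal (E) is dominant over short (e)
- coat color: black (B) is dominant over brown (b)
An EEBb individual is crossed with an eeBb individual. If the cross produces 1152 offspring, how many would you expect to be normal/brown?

Dihybrid cross EEBb × eeBb — consider each gene separately:
ear size: EE × ee → 4 Ee → 4 E_ (out of 4)
coat color: Bb × Bb → 1 BB, 2 Bb, 1 bb → 3 B_ : 1 bb (out of 4)
Combine (counts out of 4 × 4 = 16): normal/black (E_B_) = 4×3 = 12; normal/brown (E_bb) = 4×1 = 4
Phenotype counts (out of 16): 12 normal/black, 4 normal/brown
normal/brown: 4 out of 16 → fraction 1/4
Expected count = 1/4 × 1152 = 288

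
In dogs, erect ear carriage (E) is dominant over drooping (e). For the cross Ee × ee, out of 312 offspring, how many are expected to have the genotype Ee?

Punnett square for Ee × ee:
Offspring genotypes: 2 Ee, 2 ee
Total offspring: 4
Count with target: 2
Probability: 2/4 = 1/2
Expected count = 1/2 × 312 = 156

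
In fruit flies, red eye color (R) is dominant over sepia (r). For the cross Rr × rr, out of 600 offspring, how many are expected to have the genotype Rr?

Punnett square for Rr × rr:
Offspring genotypes: 2 Rr, 2 rr
Total offspring: 4
Count with target: 2
Probability: 2/4 = 1/2
Expected count = 1/2 × 600 = 300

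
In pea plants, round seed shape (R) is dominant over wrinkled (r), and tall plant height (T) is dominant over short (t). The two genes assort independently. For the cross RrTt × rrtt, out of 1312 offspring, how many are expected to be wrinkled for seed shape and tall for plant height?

Dihybrid cross RrTt × rrtt — consider each gene separately:
seed shape: Rr × rr → 2 Rr, 2 rr → 2 R_ : 2 rr (out of 4)
plant height: Tt × tt → 2 Tt, 2 tt → 2 T_ : 2 tt (out of 4)
Looking for: wrinkled (rr) and tall (T_)
P(wrinkled) = 2/4, P(tall) = 2/4
P(both) = 2/4 × 2/4 = 4/16 = 1/4
Expected count = 1/4 × 1312 = 328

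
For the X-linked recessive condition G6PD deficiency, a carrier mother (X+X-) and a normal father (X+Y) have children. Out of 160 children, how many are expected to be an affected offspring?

Cross: X+X- × X+Y
Offspring: 1 X+X+, 1 X+Y, 1 X+X-, 1 X-Y
Probability of an affected offspring: 1/4
Expected count = 1/4 × 160 = 40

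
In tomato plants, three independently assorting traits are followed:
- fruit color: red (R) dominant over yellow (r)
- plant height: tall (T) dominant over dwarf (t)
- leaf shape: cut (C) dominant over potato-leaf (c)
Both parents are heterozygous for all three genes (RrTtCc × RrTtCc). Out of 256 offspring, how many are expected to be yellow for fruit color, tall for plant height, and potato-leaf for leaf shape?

Trihybrid cross: RrTtCc × RrTtCc
Each trait segregates independently with a 3:1 phenotypic ratio, so each gene contributes 3/4 (dominant) or 1/4 (recessive).
Target: yellow (fruit color), tall (plant height), potato-leaf (leaf shape)
Probability = product of independent per-trait probabilities
= 1/4 × 3/4 × 1/4 = 3/64
Expected count = 3/64 × 256 = 12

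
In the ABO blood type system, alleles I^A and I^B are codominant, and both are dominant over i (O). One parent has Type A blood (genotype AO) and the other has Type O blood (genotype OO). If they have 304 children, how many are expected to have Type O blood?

Cross: AO × OO
Possible offspring genotypes: 2 AO, 2 OO
Blood type counts: 2 Type A, 2 Type O
Probability of Type O: 2/4 = 1/2
Expected count = 1/2 × 304 = 152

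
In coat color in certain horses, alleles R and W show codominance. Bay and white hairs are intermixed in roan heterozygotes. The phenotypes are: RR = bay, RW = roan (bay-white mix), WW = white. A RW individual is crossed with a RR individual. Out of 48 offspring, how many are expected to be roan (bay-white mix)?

Punnett square for RW × RR:
Offspring genotypes: 2 RR, 2 RW
Phenotype counts: 2 bay, 2 roan (bay-white mix)
roan (bay-white mix): 2 out of 4 → fraction 1/2
Expected count = 1/2 × 48 = 24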